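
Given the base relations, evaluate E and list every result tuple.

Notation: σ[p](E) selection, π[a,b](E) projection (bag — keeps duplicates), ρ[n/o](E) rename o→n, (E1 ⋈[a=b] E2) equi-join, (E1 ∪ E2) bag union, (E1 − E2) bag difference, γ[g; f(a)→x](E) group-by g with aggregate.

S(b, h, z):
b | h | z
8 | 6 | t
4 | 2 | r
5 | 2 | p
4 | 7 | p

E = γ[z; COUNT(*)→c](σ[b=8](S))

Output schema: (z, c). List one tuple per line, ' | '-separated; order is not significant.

Subexpression sizes:
  S → 4
  σ[b=8](S) → 1
  γ[z; COUNT(*)→c](σ[b=8](S)) → 1

== RESULT ==
z | c
t | 1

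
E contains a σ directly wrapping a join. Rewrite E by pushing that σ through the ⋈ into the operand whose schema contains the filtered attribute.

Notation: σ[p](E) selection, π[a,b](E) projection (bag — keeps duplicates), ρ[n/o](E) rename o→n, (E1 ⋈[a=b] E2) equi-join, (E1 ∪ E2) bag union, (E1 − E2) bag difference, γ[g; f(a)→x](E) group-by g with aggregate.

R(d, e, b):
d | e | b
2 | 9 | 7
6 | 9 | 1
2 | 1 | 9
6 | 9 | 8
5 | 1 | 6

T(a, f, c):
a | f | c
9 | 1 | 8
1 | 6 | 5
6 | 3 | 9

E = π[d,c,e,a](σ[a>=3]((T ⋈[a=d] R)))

σ filters on a, owned by the left side.
E' = π[d,c,e,a]((σ[a>=3](T) ⋈[a=d] R))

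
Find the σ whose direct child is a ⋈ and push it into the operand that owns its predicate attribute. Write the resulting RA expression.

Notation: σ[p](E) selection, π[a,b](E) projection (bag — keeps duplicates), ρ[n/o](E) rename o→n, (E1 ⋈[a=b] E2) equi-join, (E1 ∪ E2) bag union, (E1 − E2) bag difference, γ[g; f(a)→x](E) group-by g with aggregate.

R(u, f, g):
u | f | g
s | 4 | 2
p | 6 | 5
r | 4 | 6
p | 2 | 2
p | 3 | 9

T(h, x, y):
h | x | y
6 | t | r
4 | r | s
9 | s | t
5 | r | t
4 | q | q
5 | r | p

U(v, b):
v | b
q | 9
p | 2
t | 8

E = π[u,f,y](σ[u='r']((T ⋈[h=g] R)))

σ filters on u, owned by the right side.
E' = π[u,f,y]((T ⋈[h=g] σ[u='r'](R)))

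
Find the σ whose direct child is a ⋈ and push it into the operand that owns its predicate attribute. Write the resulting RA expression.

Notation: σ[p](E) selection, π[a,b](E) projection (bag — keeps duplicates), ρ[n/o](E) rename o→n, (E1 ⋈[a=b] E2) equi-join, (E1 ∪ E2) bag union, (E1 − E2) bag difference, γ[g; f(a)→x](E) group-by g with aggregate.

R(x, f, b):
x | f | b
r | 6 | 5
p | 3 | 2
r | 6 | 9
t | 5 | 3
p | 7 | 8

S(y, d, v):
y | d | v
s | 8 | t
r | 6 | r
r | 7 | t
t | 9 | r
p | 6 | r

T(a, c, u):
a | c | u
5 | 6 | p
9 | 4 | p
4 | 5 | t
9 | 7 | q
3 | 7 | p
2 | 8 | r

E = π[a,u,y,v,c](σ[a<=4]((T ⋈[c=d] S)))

σ filters on a, owned by the left side.
E' = π[a,u,y,v,c]((σ[a<=4](T) ⋈[c=d] S))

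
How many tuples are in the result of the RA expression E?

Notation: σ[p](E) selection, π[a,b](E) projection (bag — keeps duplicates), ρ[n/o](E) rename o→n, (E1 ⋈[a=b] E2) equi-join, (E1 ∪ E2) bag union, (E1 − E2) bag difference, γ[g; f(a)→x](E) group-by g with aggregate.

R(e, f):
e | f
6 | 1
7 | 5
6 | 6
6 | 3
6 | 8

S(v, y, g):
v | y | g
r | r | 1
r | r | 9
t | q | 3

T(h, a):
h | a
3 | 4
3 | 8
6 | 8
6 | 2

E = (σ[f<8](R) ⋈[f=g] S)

Row counts bottom-up:
  R → 5
  σ[f<8](R) → 4
  S → 3
  (σ[f<8](R) ⋈[f=g] S) → 2

|E| = 2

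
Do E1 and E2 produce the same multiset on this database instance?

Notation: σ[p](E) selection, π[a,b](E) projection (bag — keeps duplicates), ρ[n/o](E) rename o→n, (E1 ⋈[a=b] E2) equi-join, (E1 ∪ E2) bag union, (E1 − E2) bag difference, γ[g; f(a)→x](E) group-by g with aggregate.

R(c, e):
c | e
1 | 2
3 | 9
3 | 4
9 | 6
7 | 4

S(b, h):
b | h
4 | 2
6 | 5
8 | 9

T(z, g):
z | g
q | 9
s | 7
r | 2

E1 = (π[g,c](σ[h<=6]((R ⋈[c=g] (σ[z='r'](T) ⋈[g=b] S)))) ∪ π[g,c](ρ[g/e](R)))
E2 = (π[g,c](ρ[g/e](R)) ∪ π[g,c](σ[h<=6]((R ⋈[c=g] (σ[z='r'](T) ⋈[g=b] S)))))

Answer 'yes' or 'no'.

E1 stepwise |·|:
  R → 5
  T → 3
  σ[z='r'](T) → 1
  S → 3
  (σ[z='r'](T) ⋈[g=b] S) → 0
  (R ⋈[c=g] (σ[z='r'](T) ⋈[g=b] S)) → 0
  σ[h<=6]((R ⋈[c=g] (σ[z='r'](T) ⋈[g=b] S))) → 0
  π[g,c](σ[h<=6]((R ⋈[c=g] (σ[z='r'](T) ⋈[g=b] S)))) → 0
  R → 5
  ρ[g/e](R) → 5
  π[g,c](ρ[g/e](R)) → 5
  (π[g,c](σ[h<=6]((R ⋈[c=g] (σ[z='r'](T) ⋈[g=b] S)))) ∪ π[g,c](ρ[g/e](R))) → 5
E2 stepwise |·|:
  R → 5
  ρ[g/e](R) → 5
  π[g,c](ρ[g/e](R)) → 5
  R → 5
  T → 3
  σ[z='r'](T) → 1
  S → 3
  (σ[z='r'](T) ⋈[g=b] S) → 0
  (R ⋈[c=g] (σ[z='r'](T) ⋈[g=b] S)) → 0
  σ[h<=6]((R ⋈[c=g] (σ[z='r'](T) ⋈[g=b] S))) → 0
  π[g,c](σ[h<=6]((R ⋈[c=g] (σ[z='r'](T) ⋈[g=b] S)))) → 0
  (π[g,c](ρ[g/e](R)) ∪ π[g,c](σ[h<=6]((R ⋈[c=g] (σ[z='r'](T) ⋈[g=b] S))))) → 5

E1 and E2 produce the same multiset:
g | c
2 | 1
4 | 3
4 | 7
6 | 9
9 | 3

yes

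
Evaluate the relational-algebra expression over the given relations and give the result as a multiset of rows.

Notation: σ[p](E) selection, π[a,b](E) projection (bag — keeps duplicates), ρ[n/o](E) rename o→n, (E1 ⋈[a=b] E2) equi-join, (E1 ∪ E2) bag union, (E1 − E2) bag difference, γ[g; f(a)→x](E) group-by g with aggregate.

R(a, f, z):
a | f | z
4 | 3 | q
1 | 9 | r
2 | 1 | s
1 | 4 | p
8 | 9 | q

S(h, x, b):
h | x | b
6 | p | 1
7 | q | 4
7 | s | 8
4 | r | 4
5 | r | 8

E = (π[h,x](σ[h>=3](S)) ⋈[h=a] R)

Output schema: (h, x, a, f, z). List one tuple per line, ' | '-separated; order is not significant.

Subexpression sizes:
  S → 5
  σ[h>=3](S) → 5
  π[h,x](σ[h>=3](S)) → 5
  R → 5
  (π[h,x](σ[h>=3](S)) ⋈[h=a] R) → 1

== RESULT ==
h | x | a | f | z
4 | r | 4 | 3 | q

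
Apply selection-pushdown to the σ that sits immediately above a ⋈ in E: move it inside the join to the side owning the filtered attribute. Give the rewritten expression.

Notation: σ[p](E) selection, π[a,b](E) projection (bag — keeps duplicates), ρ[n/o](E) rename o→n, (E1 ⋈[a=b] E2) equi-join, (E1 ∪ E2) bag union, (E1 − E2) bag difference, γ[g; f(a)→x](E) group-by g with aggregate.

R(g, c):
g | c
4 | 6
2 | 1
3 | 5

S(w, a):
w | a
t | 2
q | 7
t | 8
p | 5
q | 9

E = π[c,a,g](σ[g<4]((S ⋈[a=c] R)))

σ filters on g, owned by the right side.
E' = π[c,a,g]((S ⋈[a=c] σ[g<4](R)))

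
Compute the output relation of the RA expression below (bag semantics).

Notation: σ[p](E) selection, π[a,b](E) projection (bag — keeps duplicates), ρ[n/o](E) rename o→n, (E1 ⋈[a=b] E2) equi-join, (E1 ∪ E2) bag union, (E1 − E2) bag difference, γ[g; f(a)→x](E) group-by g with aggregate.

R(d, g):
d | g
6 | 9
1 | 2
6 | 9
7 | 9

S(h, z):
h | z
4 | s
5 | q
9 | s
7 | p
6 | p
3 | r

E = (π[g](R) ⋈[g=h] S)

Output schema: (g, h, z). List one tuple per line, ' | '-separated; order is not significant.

Stepwise |·|:
  R → 4
  π[g](R) → 4
  S → 6
  (π[g](R) ⋈[g=h] S) → 3

== RESULT ==
g | h | z
9 | 9 | s
9 | 9 | s
9 | 9 | s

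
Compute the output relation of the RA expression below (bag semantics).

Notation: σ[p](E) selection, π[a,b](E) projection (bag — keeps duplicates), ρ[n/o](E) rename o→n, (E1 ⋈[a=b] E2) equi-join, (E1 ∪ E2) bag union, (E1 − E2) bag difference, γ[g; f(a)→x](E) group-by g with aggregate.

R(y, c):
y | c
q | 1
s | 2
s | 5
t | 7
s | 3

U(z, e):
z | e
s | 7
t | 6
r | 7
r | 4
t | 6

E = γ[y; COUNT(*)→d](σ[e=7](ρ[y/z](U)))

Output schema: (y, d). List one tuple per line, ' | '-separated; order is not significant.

Stepwise |·|:
  U → 5
  ρ[y/z](U) → 5
  σ[e=7](ρ[y/z](U)) → 2
  γ[y; COUNT(*)→d](σ[e=7](ρ[y/z](U))) → 2

== RESULT ==
y | d
r | 1
s | 1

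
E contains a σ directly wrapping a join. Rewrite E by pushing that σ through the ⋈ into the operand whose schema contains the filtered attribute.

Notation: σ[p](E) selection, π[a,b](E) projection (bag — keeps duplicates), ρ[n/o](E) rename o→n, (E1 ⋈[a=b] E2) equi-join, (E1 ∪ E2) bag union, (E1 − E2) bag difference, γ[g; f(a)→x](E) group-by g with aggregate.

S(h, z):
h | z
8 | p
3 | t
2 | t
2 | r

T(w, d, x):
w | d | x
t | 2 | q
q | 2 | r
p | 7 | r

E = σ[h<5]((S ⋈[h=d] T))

σ filters on h, owned by the left side.
E' = (σ[h<5](S) ⋈[h=d] T)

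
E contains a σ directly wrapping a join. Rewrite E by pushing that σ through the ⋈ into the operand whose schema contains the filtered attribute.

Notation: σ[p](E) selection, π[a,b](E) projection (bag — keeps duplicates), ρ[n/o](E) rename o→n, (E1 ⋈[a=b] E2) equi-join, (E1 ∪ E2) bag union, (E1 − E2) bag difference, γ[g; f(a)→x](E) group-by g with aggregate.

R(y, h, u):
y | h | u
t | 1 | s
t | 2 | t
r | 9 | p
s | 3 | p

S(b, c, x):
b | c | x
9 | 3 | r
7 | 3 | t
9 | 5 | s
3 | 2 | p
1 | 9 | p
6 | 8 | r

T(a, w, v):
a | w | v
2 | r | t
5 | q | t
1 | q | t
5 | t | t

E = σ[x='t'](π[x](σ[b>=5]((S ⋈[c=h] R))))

σ filters on b, owned by the left side.
E' = σ[x='t'](π[x]((σ[b>=5](S) ⋈[c=h] R)))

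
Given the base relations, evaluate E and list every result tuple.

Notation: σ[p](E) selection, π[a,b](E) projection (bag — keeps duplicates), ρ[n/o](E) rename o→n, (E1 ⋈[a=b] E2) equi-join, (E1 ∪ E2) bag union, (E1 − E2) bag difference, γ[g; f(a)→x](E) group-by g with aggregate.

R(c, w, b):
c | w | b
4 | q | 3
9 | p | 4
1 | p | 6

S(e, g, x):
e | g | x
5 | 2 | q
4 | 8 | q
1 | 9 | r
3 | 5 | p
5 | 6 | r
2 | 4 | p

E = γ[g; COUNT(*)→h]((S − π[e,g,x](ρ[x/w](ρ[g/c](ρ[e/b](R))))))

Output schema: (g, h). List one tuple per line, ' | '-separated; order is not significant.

Per-node cardinality:
  S → 6
  R → 3
  ρ[e/b](R) → 3
  ρ[g/c](ρ[e/b](R)) → 3
  ρ[x/w](ρ[g/c](ρ[e/b](R))) → 3
  π[e,g,x](ρ[x/w](ρ[g/c](ρ[e/b](R)))) → 3
  (S − π[e,g,x](ρ[x/w](ρ[g/c](ρ[e/b](R))))) → 6
  γ[g; COUNT(*)→h]((S − π[e,g,x](ρ[x/w](ρ[g/c](ρ[e/b](R)))))) → 6

== RESULT ==
g | h
2 | 1
4 | 1
5 | 1
6 | 1
8 | 1
9 | 1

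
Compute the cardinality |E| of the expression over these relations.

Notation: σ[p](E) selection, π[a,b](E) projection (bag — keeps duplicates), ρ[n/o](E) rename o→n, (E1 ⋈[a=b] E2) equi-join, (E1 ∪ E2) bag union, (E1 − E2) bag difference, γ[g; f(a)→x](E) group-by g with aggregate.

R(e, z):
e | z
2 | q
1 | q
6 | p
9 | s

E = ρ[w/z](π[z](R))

Per-node cardinality:
  R → 4
  π[z](R) → 4
  ρ[w/z](π[z](R)) → 4

|E| = 4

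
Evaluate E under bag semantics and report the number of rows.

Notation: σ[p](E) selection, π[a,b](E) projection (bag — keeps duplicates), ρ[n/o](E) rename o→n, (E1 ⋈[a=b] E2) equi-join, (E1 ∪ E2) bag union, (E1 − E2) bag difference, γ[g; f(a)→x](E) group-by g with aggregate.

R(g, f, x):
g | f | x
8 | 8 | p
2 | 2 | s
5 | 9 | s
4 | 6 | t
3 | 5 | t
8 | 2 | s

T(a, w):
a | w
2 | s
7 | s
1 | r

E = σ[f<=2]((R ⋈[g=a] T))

Per-node cardinality:
  R → 6
  T → 3
  (R ⋈[g=a] T) → 1
  σ[f<=2]((R ⋈[g=a] T)) → 1

|E| = 1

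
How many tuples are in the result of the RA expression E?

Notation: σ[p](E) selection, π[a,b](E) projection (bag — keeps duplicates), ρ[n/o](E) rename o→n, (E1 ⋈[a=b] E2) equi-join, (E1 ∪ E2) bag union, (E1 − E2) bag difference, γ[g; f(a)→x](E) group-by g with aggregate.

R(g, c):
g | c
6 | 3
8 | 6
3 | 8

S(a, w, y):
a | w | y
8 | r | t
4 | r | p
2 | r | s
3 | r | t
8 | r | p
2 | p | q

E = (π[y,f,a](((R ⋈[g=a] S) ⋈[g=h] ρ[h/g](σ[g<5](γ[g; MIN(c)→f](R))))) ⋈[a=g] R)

Row counts bottom-up:
  R → 3
  S → 6
  (R ⋈[g=a] S) → 3
  R → 3
  γ[g; MIN(c)→f](R) → 3
  σ[g<5](γ[g; MIN(c)→f](R)) → 1
  ρ[h/g](σ[g<5](γ[g; MIN(c)→f](R))) → 1
  ((R ⋈[g=a] S) ⋈[g=h] ρ[h/g](σ[g<5](γ[g; MIN(c)→f](R)))) → 1
  π[y,f,a](((R ⋈[g=a] S) ⋈[g=h] ρ[h/g](σ[g<5](γ[g; MIN(c)→f](R))))) → 1
  R → 3
  (π[y,f,a](((R ⋈[g=a] S) ⋈[g=h] ρ[h/g](σ[g<5](γ[g; MIN(c)→f](R))))) ⋈[a=g] R) → 1

|E| = 1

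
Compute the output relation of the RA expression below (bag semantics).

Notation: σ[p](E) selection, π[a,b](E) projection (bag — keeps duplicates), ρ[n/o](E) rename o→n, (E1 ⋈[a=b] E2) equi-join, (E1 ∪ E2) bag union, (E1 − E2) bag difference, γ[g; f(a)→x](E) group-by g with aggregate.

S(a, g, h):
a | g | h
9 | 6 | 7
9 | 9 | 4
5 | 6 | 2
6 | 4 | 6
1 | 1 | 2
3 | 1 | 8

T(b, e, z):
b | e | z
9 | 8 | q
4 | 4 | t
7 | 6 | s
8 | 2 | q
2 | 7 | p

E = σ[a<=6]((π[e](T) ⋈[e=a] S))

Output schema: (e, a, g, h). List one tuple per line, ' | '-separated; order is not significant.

Row counts bottom-up:
  T → 5
  π[e](T) → 5
  S → 6
  (π[e](T) ⋈[e=a] S) → 1
  σ[a<=6]((π[e](T) ⋈[e=a] S)) → 1

== RESULT ==
e | a | g | h
6 | 6 | 4 | 6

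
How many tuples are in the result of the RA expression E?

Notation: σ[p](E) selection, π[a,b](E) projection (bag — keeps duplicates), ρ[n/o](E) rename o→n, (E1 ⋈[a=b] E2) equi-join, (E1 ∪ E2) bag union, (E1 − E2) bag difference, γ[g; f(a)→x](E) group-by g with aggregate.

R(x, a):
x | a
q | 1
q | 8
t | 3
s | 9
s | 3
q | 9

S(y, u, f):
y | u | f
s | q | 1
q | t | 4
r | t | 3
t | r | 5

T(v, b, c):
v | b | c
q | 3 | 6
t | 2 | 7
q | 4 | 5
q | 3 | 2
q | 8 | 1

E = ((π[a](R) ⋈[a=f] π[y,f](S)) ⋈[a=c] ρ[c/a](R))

Row counts bottom-up:
  R → 6
  π[a](R) → 6
  S → 4
  π[y,f](S) → 4
  (π[a](R) ⋈[a=f] π[y,f](S)) → 3
  R → 6
  ρ[c/a](R) → 6
  ((π[a](R) ⋈[a=f] π[y,f](S)) ⋈[a=c] ρ[c/a](R)) → 5

|E| = 5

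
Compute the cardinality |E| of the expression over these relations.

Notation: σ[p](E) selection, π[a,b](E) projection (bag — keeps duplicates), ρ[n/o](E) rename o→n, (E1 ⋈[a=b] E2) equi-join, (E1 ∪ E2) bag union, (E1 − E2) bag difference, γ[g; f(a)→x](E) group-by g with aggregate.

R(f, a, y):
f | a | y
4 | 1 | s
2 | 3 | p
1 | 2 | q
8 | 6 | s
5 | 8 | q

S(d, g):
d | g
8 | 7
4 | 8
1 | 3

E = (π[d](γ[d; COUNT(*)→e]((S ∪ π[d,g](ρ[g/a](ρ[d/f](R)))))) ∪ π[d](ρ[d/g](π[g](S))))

Stepwise |·|:
  S → 3
  R → 5
  ρ[d/f](R) → 5
  ρ[g/a](ρ[d/f](R)) → 5
  π[d,g](ρ[g/a](ρ[d/f](R))) → 5
  (S ∪ π[d,g](ρ[g/a](ρ[d/f](R)))) → 8
  γ[d; COUNT(*)→e]((S ∪ π[d,g](ρ[g/a](ρ[d/f](R))))) → 5
  π[d](γ[d; COUNT(*)→e]((S ∪ π[d,g](ρ[g/a](ρ[d/f](R)))))) → 5
  S → 3
  π[g](S) → 3
  ρ[d/g](π[g](S)) → 3
  π[d](ρ[d/g](π[g](S))) → 3
  (π[d](γ[d; COUNT(*)→e]((S ∪ π[d,g](ρ[g/a](ρ[d/f](R)))))) ∪ π[d](ρ[d/g](π[g](S)))) → 8

|E| = 8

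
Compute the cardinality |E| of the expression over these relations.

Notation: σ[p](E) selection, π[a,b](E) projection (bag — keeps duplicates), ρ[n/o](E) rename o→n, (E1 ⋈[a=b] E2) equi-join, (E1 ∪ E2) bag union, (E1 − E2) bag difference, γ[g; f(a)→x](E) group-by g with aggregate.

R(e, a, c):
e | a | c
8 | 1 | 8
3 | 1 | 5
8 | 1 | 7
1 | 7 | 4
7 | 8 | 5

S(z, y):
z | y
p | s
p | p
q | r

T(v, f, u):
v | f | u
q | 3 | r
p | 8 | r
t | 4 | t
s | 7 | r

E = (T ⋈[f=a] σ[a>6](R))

Subexpression sizes:
  T → 4
  R → 5
  σ[a>6](R) → 2
  (T ⋈[f=a] σ[a>6](R)) → 2

|E| = 2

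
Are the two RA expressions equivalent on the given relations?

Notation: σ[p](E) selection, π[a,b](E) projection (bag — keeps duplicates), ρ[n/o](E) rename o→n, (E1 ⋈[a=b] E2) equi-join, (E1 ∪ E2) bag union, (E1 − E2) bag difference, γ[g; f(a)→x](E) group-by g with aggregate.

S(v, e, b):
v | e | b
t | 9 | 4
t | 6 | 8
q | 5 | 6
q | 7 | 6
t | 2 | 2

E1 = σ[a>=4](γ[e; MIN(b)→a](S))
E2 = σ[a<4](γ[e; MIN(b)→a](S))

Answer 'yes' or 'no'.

E1 stepwise |·|:
  S → 5
  γ[e; MIN(b)→a](S) → 5
  σ[a>=4](γ[e; MIN(b)→a](S)) → 4
E2 stepwise |·|:
  S → 5
  γ[e; MIN(b)→a](S) → 5
  σ[a<4](γ[e; MIN(b)→a](S)) → 1

E1 result:
e | a
5 | 6
6 | 8
7 | 6
9 | 4
E2 result:
e | a
2 | 2
Witness: (7, 6) appears 1× in E1 but 0× in E2.

no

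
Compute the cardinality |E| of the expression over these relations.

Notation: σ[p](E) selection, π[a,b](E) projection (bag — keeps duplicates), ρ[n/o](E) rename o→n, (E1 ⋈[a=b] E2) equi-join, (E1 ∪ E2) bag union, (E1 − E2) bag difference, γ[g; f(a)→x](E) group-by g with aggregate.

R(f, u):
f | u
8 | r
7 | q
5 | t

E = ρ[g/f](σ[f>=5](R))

Subexpression sizes:
  R → 3
  σ[f>=5](R) → 3
  ρ[g/f](σ[f>=5](R)) → 3

|E| = 3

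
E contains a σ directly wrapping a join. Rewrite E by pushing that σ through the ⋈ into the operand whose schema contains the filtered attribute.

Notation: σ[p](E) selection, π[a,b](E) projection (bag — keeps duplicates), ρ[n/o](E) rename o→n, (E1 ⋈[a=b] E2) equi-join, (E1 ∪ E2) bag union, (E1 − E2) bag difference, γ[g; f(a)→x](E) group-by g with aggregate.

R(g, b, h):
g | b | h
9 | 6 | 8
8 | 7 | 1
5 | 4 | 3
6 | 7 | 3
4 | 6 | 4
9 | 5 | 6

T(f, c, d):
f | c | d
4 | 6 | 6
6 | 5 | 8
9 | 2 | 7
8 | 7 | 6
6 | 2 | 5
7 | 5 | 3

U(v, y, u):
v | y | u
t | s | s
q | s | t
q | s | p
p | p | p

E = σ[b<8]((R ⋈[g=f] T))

σ filters on b, owned by the left side.
E' = (σ[b<8](R) ⋈[g=f] T)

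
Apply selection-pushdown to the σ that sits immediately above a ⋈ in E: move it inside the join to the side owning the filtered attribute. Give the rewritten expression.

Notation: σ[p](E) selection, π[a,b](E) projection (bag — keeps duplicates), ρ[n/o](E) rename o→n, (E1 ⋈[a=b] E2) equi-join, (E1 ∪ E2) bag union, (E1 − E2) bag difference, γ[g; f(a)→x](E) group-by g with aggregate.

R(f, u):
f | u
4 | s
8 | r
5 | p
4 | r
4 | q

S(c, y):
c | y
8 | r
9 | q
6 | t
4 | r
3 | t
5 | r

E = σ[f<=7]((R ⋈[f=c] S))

σ filters on f, owned by the left side.
E' = (σ[f<=7](R) ⋈[f=c] S)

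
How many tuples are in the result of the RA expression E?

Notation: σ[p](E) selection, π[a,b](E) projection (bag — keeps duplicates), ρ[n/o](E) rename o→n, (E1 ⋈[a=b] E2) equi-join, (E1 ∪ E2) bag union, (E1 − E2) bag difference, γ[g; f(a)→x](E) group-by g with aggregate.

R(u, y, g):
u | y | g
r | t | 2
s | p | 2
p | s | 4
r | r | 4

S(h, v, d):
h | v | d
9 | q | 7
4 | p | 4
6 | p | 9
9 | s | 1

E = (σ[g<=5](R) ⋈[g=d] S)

Stepwise |·|:
  R → 4
  σ[g<=5](R) → 4
  S → 4
  (σ[g<=5](R) ⋈[g=d] S) → 2

|E| = 2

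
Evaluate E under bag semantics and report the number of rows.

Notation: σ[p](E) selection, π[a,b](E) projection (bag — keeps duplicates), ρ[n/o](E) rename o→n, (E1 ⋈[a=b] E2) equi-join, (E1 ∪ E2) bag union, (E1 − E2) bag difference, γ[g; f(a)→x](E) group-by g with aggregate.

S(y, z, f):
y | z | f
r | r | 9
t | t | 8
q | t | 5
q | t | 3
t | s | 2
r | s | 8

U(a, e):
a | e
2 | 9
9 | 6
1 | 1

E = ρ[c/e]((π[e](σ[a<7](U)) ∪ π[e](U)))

Per-node cardinality:
  U → 3
  σ[a<7](U) → 2
  π[e](σ[a<7](U)) → 2
  U → 3
  π[e](U) → 3
  (π[e](σ[a<7](U)) ∪ π[e](U)) → 5
  ρ[c/e]((π[e](σ[a<7](U)) ∪ π[e](U))) → 5

|E| = 5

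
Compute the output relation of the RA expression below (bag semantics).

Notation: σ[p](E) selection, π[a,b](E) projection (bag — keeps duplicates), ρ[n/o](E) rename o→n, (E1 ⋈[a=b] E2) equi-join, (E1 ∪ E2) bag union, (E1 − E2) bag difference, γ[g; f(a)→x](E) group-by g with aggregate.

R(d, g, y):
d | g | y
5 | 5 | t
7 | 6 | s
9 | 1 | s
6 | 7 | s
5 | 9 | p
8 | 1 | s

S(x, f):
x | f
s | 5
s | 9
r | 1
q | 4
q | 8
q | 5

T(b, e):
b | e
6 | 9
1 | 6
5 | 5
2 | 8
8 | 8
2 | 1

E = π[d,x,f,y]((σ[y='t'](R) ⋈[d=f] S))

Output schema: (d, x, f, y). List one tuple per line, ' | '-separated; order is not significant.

Per-node cardinality:
  R → 6
  σ[y='t'](R) → 1
  S → 6
  (σ[y='t'](R) ⋈[d=f] S) → 2
  π[d,x,f,y]((σ[y='t'](R) ⋈[d=f] S)) → 2

== RESULT ==
d | x | f | y
5 | q | 5 | t
5 | s | 5 | t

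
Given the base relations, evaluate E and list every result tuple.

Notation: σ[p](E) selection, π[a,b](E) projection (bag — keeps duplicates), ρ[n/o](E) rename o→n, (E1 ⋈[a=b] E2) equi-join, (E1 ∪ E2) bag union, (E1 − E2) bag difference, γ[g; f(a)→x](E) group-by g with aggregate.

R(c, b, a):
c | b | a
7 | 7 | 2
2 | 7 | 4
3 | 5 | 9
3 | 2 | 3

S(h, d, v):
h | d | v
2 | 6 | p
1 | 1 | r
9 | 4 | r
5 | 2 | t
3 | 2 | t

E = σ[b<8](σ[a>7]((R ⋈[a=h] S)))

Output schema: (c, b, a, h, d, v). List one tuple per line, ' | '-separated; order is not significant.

Stepwise |·|:
  R → 4
  S → 5
  (R ⋈[a=h] S) → 3
  σ[a>7]((R ⋈[a=h] S)) → 1
  σ[b<8](σ[a>7]((R ⋈[a=h] S))) → 1

== RESULT ==
c | b | a | h | d | v
3 | 5 | 9 | 9 | 4 | r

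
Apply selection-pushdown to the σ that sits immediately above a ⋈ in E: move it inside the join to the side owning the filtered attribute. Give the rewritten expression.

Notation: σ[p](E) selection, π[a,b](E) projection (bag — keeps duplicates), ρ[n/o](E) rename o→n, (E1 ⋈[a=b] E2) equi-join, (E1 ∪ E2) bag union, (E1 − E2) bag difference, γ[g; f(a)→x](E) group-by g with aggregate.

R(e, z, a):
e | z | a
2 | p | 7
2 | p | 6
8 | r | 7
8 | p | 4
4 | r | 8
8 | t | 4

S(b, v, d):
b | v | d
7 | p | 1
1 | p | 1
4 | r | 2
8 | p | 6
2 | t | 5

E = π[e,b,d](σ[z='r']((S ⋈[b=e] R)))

σ filters on z, owned by the right side.
E' = π[e,b,d]((S ⋈[b=e] σ[z='r'](R)))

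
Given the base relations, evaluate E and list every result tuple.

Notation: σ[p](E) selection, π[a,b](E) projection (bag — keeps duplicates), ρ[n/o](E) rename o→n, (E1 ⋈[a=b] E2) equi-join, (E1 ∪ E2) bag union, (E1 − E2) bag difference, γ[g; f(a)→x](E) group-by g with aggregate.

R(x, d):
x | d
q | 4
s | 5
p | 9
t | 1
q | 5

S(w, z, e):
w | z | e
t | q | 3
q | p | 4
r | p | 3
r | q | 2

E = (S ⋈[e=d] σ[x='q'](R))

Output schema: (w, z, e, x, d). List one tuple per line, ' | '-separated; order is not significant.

Row counts bottom-up:
  S → 4
  R → 5
  σ[x='q'](R) → 2
  (S ⋈[e=d] σ[x='q'](R)) → 1

== RESULT ==
w | z | e | x | d
q | p | 4 | q | 4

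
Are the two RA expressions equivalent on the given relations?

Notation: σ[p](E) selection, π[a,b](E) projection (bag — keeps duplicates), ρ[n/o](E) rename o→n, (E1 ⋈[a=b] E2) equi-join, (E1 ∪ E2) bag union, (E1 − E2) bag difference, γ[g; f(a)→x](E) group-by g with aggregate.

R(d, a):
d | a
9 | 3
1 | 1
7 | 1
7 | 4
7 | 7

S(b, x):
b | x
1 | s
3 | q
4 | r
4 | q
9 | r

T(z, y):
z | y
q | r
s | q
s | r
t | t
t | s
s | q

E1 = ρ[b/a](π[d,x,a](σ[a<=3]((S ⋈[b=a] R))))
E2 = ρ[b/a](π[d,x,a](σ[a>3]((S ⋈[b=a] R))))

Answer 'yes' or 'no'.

E1 row counts bottom-up:
  S → 5
  R → 5
  (S ⋈[b=a] R) → 5
  σ[a<=3]((S ⋈[b=a] R)) → 3
  π[d,x,a](σ[a<=3]((S ⋈[b=a] R))) → 3
  ρ[b/a](π[d,x,a](σ[a<=3]((S ⋈[b=a] R)))) → 3
E2 row counts bottom-up:
  S → 5
  R → 5
  (S ⋈[b=a] R) → 5
  σ[a>3]((S ⋈[b=a] R)) → 2
  π[d,x,a](σ[a>3]((S ⋈[b=a] R))) → 2
  ρ[b/a](π[d,x,a](σ[a>3]((S ⋈[b=a] R)))) → 2

E1 result:
d | x | b
1 | s | 1
7 | s | 1
9 | q | 3
E2 result:
d | x | b
7 | q | 4
7 | r | 4
Witness: (9, 'q', 3) appears 1× in E1 but 0× in E2.

no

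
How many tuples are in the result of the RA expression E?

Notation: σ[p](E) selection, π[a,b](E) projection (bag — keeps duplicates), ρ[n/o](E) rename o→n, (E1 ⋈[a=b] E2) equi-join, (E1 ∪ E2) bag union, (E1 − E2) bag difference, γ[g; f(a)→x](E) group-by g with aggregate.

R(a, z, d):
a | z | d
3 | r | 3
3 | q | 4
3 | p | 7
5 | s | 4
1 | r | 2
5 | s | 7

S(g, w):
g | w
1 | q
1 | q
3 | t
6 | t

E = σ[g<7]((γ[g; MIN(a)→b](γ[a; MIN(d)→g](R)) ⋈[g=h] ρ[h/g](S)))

Stepwise |·|:
  R → 6
  γ[a; MIN(d)→g](R) → 3
  γ[g; MIN(a)→b](γ[a; MIN(d)→g](R)) → 3
  S → 4
  ρ[h/g](S) → 4
  (γ[g; MIN(a)→b](γ[a; MIN(d)→g](R)) ⋈[g=h] ρ[h/g](S)) → 1
  σ[g<7]((γ[g; MIN(a)→b](γ[a; MIN(d)→g](R)) ⋈[g=h] ρ[h/g](S))) → 1

|E| = 1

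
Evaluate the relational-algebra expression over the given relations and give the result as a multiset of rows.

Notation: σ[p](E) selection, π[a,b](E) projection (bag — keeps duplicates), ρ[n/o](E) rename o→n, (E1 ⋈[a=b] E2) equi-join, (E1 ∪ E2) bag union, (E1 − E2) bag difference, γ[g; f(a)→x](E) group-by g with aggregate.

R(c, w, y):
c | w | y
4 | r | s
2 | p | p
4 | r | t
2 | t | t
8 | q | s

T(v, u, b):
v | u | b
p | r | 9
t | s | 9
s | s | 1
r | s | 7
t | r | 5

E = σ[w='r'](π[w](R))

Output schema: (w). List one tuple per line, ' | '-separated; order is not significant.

Row counts bottom-up:
  R → 5
  π[w](R) → 5
  σ[w='r'](π[w](R)) → 2

== RESULT ==
w
r
r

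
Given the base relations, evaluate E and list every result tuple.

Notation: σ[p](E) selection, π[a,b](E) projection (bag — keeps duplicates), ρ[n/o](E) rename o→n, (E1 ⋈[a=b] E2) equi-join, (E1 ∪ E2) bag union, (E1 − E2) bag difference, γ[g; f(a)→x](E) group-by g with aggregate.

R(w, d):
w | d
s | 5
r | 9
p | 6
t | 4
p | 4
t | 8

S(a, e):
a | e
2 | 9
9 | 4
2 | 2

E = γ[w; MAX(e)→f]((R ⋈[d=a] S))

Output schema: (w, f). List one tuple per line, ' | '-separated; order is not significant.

Stepwise |·|:
  R → 6
  S → 3
  (R ⋈[d=a] S) → 1
  γ[w; MAX(e)→f]((R ⋈[d=a] S)) → 1

== RESULT ==
w | f
r | 4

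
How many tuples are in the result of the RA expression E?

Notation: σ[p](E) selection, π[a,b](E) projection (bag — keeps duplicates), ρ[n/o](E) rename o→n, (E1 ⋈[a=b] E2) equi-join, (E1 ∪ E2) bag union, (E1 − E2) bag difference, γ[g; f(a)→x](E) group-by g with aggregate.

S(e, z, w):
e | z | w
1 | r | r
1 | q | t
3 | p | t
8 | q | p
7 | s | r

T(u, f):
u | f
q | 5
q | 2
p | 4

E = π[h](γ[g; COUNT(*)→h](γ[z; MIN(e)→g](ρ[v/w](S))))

Per-node cardinality:
  S → 5
  ρ[v/w](S) → 5
  γ[z; MIN(e)→g](ρ[v/w](S)) → 4
  γ[g; COUNT(*)→h](γ[z; MIN(e)→g](ρ[v/w](S))) → 3
  π[h](γ[g; COUNT(*)→h](γ[z; MIN(e)→g](ρ[v/w](S)))) → 3

|E| = 3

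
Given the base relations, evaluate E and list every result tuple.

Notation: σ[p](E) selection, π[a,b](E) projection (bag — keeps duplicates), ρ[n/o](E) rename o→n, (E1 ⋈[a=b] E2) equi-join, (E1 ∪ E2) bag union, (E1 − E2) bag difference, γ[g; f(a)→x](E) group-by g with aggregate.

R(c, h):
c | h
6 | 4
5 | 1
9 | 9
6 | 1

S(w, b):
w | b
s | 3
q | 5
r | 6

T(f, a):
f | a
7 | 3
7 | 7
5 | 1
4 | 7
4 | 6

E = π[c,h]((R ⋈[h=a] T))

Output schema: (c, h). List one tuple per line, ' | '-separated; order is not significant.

Row counts bottom-up:
  R → 4
  T → 5
  (R ⋈[h=a] T) → 2
  π[c,h]((R ⋈[h=a] T)) → 2

== RESULT ==
c | h
5 | 1
6 | 1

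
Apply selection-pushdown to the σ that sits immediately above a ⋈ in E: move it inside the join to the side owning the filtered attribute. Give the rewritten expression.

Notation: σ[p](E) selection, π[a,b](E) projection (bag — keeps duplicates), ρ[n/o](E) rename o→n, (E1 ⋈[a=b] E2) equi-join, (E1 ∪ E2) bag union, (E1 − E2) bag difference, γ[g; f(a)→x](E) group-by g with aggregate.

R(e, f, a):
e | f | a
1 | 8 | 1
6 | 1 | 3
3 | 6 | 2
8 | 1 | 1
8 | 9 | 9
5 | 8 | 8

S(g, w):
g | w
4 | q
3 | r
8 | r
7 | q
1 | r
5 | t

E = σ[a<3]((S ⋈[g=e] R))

σ filters on a, owned by the right side.
E' = (S ⋈[g=e] σ[a<3](R))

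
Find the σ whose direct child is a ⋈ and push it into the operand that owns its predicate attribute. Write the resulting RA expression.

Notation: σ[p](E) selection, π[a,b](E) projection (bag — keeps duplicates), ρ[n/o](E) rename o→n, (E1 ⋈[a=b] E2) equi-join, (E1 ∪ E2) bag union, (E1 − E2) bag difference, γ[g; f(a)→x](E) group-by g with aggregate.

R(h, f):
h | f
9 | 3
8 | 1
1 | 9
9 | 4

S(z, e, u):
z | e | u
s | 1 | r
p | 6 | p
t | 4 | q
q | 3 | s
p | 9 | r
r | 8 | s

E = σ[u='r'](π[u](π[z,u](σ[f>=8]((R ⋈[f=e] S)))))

σ filters on f, owned by the left side.
E' = σ[u='r'](π[u](π[z,u]((σ[f>=8](R) ⋈[f=e] S))))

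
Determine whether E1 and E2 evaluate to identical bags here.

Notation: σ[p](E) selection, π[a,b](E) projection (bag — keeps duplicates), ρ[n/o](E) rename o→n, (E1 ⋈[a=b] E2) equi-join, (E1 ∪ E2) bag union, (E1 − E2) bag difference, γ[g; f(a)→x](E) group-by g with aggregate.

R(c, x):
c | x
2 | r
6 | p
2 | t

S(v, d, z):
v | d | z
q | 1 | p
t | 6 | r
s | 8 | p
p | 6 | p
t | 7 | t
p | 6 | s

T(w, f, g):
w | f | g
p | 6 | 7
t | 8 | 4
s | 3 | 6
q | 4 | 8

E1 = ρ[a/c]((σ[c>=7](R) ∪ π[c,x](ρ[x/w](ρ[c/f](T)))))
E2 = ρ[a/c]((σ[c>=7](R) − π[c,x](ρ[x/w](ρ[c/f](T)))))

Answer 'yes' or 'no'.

E1 stepwise |·|:
  R → 3
  σ[c>=7](R) → 0
  T → 4
  ρ[c/f](T) → 4
  ρ[x/w](ρ[c/f](T)) → 4
  π[c,x](ρ[x/w](ρ[c/f](T))) → 4
  (σ[c>=7](R) ∪ π[c,x](ρ[x/w](ρ[c/f](T)))) → 4
  ρ[a/c]((σ[c>=7](R) ∪ π[c,x](ρ[x/w](ρ[c/f](T))))) → 4
E2 stepwise |·|:
  R → 3
  σ[c>=7](R) → 0
  T → 4
  ρ[c/f](T) → 4
  ρ[x/w](ρ[c/f](T)) → 4
  π[c,x](ρ[x/w](ρ[c/f](T))) → 4
  (σ[c>=7](R) − π[c,x](ρ[x/w](ρ[c/f](T)))) → 0
  ρ[a/c]((σ[c>=7](R) − π[c,x](ρ[x/w](ρ[c/f](T))))) → 0

E1 result:
a | x
3 | s
4 | q
6 | p
8 | t
E2 result:
a | x
(0 rows)
Witness: (6, 'p') appears 1× in E1 but 0× in E2.

no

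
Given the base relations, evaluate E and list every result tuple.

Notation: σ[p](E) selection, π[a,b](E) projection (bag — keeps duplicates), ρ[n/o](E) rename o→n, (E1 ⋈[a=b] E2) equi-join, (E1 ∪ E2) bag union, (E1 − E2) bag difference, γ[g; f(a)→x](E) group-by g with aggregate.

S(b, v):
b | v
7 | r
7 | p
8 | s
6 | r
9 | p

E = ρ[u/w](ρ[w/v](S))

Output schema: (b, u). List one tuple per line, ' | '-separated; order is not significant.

Per-node cardinality:
  S → 5
  ρ[w/v](S) → 5
  ρ[u/w](ρ[w/v](S)) → 5

== RESULT ==
b | u
6 | r
7 | p
7 | r
8 | s
9 | p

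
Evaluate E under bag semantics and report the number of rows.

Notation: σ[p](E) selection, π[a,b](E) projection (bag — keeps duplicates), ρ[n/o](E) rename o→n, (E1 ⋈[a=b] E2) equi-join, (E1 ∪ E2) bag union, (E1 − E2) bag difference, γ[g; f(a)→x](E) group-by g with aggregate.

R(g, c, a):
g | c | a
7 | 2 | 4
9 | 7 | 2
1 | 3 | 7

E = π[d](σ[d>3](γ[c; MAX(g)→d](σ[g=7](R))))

Row counts bottom-up:
  R → 3
  σ[g=7](R) → 1
  γ[c; MAX(g)→d](σ[g=7](R)) → 1
  σ[d>3](γ[c; MAX(g)→d](σ[g=7](R))) → 1
  π[d](σ[d>3](γ[c; MAX(g)→d](σ[g=7](R)))) → 1

|E| = 1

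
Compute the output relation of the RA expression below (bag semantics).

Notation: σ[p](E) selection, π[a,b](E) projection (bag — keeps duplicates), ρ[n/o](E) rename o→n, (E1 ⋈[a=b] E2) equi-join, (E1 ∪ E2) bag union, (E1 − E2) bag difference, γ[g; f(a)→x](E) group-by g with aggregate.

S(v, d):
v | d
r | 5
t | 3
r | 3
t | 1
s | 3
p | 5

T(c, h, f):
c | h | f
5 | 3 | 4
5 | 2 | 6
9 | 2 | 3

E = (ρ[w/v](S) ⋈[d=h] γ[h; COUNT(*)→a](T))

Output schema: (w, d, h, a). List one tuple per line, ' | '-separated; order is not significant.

Row counts bottom-up:
  S → 6
  ρ[w/v](S) → 6
  T → 3
  γ[h; COUNT(*)→a](T) → 2
  (ρ[w/v](S) ⋈[d=h] γ[h; COUNT(*)→a](T)) → 3

== RESULT ==
w | d | h | a
r | 3 | 3 | 1
s | 3 | 3 | 1
t | 3 | 3 | 1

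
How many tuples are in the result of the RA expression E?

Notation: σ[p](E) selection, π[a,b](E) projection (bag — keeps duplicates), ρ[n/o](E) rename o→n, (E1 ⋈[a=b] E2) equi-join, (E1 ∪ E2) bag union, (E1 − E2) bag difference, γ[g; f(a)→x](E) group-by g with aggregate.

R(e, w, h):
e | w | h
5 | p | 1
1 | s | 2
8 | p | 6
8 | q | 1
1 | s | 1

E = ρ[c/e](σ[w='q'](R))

Per-node cardinality:
  R → 5
  σ[w='q'](R) → 1
  ρ[c/e](σ[w='q'](R)) → 1

|E| = 1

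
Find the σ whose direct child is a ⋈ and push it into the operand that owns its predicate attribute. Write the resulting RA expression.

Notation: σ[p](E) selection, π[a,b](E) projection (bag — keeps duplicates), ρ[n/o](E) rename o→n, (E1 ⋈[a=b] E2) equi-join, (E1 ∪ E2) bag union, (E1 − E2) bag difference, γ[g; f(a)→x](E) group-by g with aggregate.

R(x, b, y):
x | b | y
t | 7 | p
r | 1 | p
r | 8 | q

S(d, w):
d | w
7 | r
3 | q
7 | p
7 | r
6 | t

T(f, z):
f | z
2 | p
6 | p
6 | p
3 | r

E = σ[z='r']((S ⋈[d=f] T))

σ filters on z, owned by the right side.
E' = (S ⋈[d=f] σ[z='r'](T))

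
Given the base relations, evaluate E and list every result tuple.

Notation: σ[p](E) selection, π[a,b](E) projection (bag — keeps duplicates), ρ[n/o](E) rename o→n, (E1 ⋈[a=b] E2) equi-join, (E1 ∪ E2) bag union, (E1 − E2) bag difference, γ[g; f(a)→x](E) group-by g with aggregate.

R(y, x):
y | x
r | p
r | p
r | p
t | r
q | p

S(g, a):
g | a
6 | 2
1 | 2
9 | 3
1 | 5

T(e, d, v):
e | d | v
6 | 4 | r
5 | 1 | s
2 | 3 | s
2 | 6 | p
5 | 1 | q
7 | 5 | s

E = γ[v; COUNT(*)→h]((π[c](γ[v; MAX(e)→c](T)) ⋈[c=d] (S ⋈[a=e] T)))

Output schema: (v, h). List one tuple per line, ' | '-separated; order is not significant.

Stepwise |·|:
  T → 6
  γ[v; MAX(e)→c](T) → 4
  π[c](γ[v; MAX(e)→c](T)) → 4
  S → 4
  T → 6
  (S ⋈[a=e] T) → 6
  (π[c](γ[v; MAX(e)→c](T)) ⋈[c=d] (S ⋈[a=e] T)) → 2
  γ[v; COUNT(*)→h]((π[c](γ[v; MAX(e)→c](T)) ⋈[c=d] (S ⋈[a=e] T))) → 1

== RESULT ==
v | h
p | 2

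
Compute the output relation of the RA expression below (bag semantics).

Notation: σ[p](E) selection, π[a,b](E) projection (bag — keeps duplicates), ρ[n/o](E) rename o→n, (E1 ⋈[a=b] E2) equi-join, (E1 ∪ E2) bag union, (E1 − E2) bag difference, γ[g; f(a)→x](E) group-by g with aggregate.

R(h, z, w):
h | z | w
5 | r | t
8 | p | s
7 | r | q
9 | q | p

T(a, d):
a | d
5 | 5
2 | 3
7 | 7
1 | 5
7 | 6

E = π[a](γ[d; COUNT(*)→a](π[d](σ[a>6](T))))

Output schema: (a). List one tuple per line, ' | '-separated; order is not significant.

Stepwise |·|:
  T → 5
  σ[a>6](T) → 2
  π[d](σ[a>6](T)) → 2
  γ[d; COUNT(*)→a](π[d](σ[a>6](T))) → 2
  π[a](γ[d; COUNT(*)→a](π[d](σ[a>6](T)))) → 2

== RESULT ==
a
1
1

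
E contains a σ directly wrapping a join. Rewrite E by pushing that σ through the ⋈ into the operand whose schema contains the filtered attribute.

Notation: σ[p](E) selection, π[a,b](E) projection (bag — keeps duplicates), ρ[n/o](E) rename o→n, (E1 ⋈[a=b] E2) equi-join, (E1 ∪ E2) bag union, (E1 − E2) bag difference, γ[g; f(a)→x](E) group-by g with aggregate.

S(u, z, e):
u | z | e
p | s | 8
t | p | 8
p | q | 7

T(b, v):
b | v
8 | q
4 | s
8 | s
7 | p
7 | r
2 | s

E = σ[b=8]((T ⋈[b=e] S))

σ filters on b, owned by the left side.
E' = (σ[b=8](T) ⋈[b=e] S)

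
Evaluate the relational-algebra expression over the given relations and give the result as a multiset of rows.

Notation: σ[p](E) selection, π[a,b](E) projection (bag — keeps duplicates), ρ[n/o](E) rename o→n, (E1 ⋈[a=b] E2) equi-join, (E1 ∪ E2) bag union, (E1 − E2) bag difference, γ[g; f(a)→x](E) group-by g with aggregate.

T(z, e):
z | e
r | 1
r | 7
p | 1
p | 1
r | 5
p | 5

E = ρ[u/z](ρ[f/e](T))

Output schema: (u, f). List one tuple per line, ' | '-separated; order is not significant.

Stepwise |·|:
  T → 6
  ρ[f/e](T) → 6
  ρ[u/z](ρ[f/e](T)) → 6

== RESULT ==
u | f
p | 1
p | 1
p | 5
r | 1
r | 5
r | 7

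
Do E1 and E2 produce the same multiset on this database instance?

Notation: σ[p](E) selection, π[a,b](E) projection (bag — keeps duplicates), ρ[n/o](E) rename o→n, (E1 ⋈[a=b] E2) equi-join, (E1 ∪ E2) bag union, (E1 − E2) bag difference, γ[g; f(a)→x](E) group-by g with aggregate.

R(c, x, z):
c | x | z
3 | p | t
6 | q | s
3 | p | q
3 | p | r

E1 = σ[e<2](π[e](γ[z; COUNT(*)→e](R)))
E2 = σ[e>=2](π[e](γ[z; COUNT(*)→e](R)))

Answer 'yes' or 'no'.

E1 row counts bottom-up:
  R → 4
  γ[z; COUNT(*)→e](R) → 4
  π[e](γ[z; COUNT(*)→e](R)) → 4
  σ[e<2](π[e](γ[z; COUNT(*)→e](R))) → 4
E2 row counts bottom-up:
  R → 4
  γ[z; COUNT(*)→e](R) → 4
  π[e](γ[z; COUNT(*)→e](R)) → 4
  σ[e>=2](π[e](γ[z; COUNT(*)→e](R))) → 0

E1 result:
e
1
1
1
1
E2 result:
e
(0 rows)
Witness: (1,) appears 4× in E1 but 0× in E2.

no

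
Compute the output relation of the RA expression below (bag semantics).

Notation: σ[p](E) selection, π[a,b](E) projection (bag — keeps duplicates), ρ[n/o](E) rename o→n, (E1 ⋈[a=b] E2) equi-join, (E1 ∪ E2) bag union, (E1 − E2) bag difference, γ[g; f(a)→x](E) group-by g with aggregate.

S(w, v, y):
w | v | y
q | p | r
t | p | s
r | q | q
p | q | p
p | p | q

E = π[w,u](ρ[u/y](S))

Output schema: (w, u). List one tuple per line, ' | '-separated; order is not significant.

Subexpression sizes:
  S → 5
  ρ[u/y](S) → 5
  π[w,u](ρ[u/y](S)) → 5

== RESULT ==
w | u
p | p
p | q
q | r
r | q
t | s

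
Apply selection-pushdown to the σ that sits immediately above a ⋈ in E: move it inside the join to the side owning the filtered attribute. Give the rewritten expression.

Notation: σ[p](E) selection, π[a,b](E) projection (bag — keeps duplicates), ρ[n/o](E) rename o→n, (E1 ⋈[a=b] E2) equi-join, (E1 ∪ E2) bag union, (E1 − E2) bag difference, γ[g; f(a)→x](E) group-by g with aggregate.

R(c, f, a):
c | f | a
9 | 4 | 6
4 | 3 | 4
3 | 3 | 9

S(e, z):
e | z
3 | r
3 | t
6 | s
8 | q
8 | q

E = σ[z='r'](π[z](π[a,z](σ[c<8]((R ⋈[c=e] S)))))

σ filters on c, owned by the left side.
E' = σ[z='r'](π[z](π[a,z]((σ[c<8](R) ⋈[c=e] S))))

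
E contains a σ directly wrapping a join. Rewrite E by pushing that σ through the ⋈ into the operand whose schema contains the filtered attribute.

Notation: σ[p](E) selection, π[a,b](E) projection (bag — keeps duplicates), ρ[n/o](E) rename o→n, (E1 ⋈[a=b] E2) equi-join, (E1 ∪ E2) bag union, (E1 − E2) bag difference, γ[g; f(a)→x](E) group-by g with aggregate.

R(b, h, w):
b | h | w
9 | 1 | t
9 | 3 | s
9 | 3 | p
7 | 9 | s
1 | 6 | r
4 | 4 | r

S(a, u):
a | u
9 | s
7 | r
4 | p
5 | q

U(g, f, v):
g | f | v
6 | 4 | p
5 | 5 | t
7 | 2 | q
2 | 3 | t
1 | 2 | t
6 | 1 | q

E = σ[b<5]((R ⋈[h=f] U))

σ filters on b, owned by the left side.
E' = (σ[b<5](R) ⋈[h=f] U)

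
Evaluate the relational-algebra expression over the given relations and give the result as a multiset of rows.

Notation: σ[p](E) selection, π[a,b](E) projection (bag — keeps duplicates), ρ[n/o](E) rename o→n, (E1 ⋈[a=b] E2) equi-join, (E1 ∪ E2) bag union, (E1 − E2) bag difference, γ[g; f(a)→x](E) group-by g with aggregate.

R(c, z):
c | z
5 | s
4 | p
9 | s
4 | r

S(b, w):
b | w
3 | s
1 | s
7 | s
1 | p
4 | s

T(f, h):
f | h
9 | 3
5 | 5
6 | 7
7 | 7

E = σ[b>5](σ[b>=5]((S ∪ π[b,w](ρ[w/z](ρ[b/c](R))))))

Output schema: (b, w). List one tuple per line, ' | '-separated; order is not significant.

Per-node cardinality:
  S → 5
  R → 4
  ρ[b/c](R) → 4
  ρ[w/z](ρ[b/c](R)) → 4
  π[b,w](ρ[w/z](ρ[b/c](R))) → 4
  (S ∪ π[b,w](ρ[w/z](ρ[b/c](R)))) → 9
  σ[b>=5]((S ∪ π[b,w](ρ[w/z](ρ[b/c](R))))) → 3
  σ[b>5](σ[b>=5]((S ∪ π[b,w](ρ[w/z](ρ[b/c](R)))))) → 2

== RESULT ==
b | w
7 | s
9 | s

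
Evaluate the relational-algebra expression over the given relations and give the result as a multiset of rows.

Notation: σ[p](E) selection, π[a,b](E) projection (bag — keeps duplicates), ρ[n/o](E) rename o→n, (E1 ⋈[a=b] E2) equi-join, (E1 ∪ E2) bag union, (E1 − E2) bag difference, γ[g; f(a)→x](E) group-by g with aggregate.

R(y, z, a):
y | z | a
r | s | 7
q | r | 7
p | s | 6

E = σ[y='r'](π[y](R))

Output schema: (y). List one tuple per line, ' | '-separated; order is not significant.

Row counts bottom-up:
  R → 3
  π[y](R) → 3
  σ[y='r'](π[y](R)) → 1

== RESULT ==
y
r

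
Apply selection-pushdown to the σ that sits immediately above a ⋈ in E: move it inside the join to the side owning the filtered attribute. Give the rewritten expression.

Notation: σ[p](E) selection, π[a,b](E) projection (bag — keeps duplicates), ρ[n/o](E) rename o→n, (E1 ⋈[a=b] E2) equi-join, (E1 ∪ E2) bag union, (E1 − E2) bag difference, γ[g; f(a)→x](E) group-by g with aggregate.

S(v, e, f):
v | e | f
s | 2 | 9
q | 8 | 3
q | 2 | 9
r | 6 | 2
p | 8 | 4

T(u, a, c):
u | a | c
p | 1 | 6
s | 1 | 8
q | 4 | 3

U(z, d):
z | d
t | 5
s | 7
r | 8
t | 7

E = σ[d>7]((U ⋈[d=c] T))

σ filters on d, owned by the left side.
E' = (σ[d>7](U) ⋈[d=c] T)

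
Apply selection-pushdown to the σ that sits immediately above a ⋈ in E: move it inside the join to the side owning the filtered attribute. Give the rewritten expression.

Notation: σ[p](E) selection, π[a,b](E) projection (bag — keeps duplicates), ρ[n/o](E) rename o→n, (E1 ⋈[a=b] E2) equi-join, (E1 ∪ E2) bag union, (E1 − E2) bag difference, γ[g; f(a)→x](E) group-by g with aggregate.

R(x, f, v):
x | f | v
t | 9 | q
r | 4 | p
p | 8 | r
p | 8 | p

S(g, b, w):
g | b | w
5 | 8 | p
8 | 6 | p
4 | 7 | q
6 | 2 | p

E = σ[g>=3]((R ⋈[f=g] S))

σ filters on g, owned by the right side.
E' = (R ⋈[f=g] σ[g>=3](S))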